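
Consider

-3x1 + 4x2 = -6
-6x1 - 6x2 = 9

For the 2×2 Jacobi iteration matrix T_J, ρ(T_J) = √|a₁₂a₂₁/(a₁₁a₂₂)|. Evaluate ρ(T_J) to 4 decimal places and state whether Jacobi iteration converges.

a₁₂a₂₁/(a₁₁a₂₂) = (4)·(-6) / ((-3)·(-6)) = -1.333333
ρ = √|-1.333333| = √1.333333 = 1.1547
ρ > 1, so Jacobi diverges

1.1547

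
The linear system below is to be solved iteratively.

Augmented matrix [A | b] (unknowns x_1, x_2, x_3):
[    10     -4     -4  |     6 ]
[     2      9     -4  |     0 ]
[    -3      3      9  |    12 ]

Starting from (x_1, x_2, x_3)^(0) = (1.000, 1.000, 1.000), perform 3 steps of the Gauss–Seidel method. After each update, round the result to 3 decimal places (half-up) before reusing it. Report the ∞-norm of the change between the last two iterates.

Iteration 1:
  x_1 = (6 - (-4)·1.000 - (-4)·1.000) / (10) = 1.400
  x_2 = (0 - (2)·1.400 - (-4)·1.000) / (9) = 0.133
  x_3 = (12 - (-3)·1.400 - (3)·0.133) / (9) = 1.756
Iteration 2:
  x_1 = (6 - (-4)·0.133 - (-4)·1.756) / (10) = 1.356
  x_2 = (0 - (2)·1.356 - (-4)·1.756) / (9) = 0.479
  x_3 = (12 - (-3)·1.356 - (3)·0.479) / (9) = 1.626
Iteration 3:
  x_1 = (6 - (-4)·0.479 - (-4)·1.626) / (10) = 1.442
  x_2 = (0 - (2)·1.442 - (-4)·1.626) / (9) = 0.402
  x_3 = (12 - (-3)·1.442 - (3)·0.402) / (9) = 1.680
Change: (0.086, -0.077, 0.054) → max |·| = 0.086

0.086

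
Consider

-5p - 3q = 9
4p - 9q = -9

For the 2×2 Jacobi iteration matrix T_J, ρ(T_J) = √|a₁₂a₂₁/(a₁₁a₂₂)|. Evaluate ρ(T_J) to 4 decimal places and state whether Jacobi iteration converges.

0.5164

a₁₂a₂₁/(a₁₁a₂₂) = (-3)·(4) / ((-5)·(-9)) = -0.266667
ρ = √|-0.266667| = √0.266667 = 0.5164
ρ < 1, so Jacobi converges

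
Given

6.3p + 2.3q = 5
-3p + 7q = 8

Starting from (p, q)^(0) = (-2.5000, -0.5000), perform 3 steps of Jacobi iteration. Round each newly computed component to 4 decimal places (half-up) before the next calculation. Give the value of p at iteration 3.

0.2237

Iteration 1:
  p = (5 - (2.3)·-0.5000) / (6.3) = 0.9762
  q = (8 - (-3)·-2.5000) / (7) = 0.0714
Iteration 2:
  p = (5 - (2.3)·0.0714) / (6.3) = 0.7676
  q = (8 - (-3)·0.9762) / (7) = 1.5612
Iteration 3:
  p = (5 - (2.3)·1.5612) / (6.3) = 0.2237
  q = (8 - (-3)·0.7676) / (7) = 1.4718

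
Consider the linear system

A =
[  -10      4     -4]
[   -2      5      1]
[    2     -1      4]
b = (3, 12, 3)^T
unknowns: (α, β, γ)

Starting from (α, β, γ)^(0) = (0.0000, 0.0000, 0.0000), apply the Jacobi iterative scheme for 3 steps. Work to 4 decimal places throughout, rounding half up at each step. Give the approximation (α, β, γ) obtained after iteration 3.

Iteration 1:
  α = (3 - (4)·0.0000 - (-4)·0.0000) / (-10) = -0.3000
  β = (12 - (-2)·0.0000 - (1)·0.0000) / (5) = 2.4000
  γ = (3 - (2)·0.0000 - (-1)·0.0000) / (4) = 0.7500
Iteration 2:
  α = (3 - (4)·2.4000 - (-4)·0.7500) / (-10) = 0.3600
  β = (12 - (-2)·-0.3000 - (1)·0.7500) / (5) = 2.1300
  γ = (3 - (2)·-0.3000 - (-1)·2.4000) / (4) = 1.5000
Iteration 3:
  α = (3 - (4)·2.1300 - (-4)·1.5000) / (-10) = -0.0480
  β = (12 - (-2)·0.3600 - (1)·1.5000) / (5) = 2.2440
  γ = (3 - (2)·0.3600 - (-1)·2.1300) / (4) = 1.1025

(-0.0480, 2.2440, 1.1025)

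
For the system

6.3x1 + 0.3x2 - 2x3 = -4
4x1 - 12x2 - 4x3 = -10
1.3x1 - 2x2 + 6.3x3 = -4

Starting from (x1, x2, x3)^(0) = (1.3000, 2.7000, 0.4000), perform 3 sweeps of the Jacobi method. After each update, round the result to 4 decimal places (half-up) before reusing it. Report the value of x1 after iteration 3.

Iteration 1:
  x1 = (-4 - (0.3)·2.7000 - (-2)·0.4000) / (6.3) = -0.6365
  x2 = (-10 - (4)·1.3000 - (-4)·0.4000) / (-12) = 1.1333
  x3 = (-4 - (1.3)·1.3000 - (-2)·2.7000) / (6.3) = -0.0460
Iteration 2:
  x1 = (-4 - (0.3)·1.1333 - (-2)·-0.0460) / (6.3) = -0.7035
  x2 = (-10 - (4)·-0.6365 - (-4)·-0.0460) / (-12) = 0.6365
  x3 = (-4 - (1.3)·-0.6365 - (-2)·1.1333) / (6.3) = -0.1438
Iteration 3:
  x1 = (-4 - (0.3)·0.6365 - (-2)·-0.1438) / (6.3) = -0.7109
  x2 = (-10 - (4)·-0.7035 - (-4)·-0.1438) / (-12) = 0.6468
  x3 = (-4 - (1.3)·-0.7035 - (-2)·0.6365) / (6.3) = -0.2877

-0.7109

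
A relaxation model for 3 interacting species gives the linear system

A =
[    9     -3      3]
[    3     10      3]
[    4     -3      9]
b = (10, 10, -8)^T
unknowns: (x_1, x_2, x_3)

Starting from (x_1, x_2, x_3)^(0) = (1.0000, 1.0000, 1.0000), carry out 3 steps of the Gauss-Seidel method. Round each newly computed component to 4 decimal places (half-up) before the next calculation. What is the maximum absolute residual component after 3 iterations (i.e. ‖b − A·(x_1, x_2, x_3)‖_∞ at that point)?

Iteration 1:
  x_1 = (10 - (-3)·1.0000 - (3)·1.0000) / (9) = 1.1111
  x_2 = (10 - (3)·1.1111 - (3)·1.0000) / (10) = 0.3667
  x_3 = (-8 - (4)·1.1111 - (-3)·0.3667) / (9) = -1.2605
Iteration 2:
  x_1 = (10 - (-3)·0.3667 - (3)·-1.2605) / (9) = 1.6535
  x_2 = (10 - (3)·1.6535 - (3)·-1.2605) / (10) = 0.8821
  x_3 = (-8 - (4)·1.6535 - (-3)·0.8821) / (9) = -1.3297
Iteration 3:
  x_1 = (10 - (-3)·0.8821 - (3)·-1.3297) / (9) = 1.8484
  x_2 = (10 - (3)·1.8484 - (3)·-1.3297) / (10) = 0.8444
  x_3 = (-8 - (4)·1.8484 - (-3)·0.8444) / (9) = -1.4289
Residual b − A·x = (0.1843, 0.2975, -0.0003); ∞-norm = 0.2975

0.2975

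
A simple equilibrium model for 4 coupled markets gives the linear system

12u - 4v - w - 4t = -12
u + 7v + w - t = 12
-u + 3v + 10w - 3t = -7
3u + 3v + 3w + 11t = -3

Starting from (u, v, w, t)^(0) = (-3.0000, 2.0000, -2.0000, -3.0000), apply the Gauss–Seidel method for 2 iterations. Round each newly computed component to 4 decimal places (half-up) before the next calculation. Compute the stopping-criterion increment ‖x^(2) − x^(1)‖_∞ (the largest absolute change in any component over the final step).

Iteration 1:
  u = (-12 - (-4)·2.0000 - (-1)·-2.0000 - (-4)·-3.0000) / (12) = -1.5000
  v = (12 - (1)·-1.5000 - (1)·-2.0000 - (-1)·-3.0000) / (7) = 1.7857
  w = (-7 - (-1)·-1.5000 - (3)·1.7857 - (-3)·-3.0000) / (10) = -2.2857
  t = (-3 - (3)·-1.5000 - (3)·1.7857 - (3)·-2.2857) / (11) = 0.2727
Iteration 2:
  u = (-12 - (-4)·1.7857 - (-1)·-2.2857 - (-4)·0.2727) / (12) = -0.5043
  v = (12 - (1)·-0.5043 - (1)·-2.2857 - (-1)·0.2727) / (7) = 2.1518
  w = (-7 - (-1)·-0.5043 - (3)·2.1518 - (-3)·0.2727) / (10) = -1.3142
  t = (-3 - (3)·-0.5043 - (3)·2.1518 - (3)·-1.3142) / (11) = -0.3636
Change: (0.9957, 0.3661, 0.9715, -0.6363) → max |·| = 0.9957

0.9957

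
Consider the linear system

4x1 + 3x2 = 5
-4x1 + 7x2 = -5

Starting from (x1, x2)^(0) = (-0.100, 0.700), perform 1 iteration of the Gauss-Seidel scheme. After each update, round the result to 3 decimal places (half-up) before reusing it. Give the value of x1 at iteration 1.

Iteration 1:
  x1 = (5 - (3)·0.700) / (4) = 0.725
  x2 = (-5 - (-4)·0.725) / (7) = -0.300

0.725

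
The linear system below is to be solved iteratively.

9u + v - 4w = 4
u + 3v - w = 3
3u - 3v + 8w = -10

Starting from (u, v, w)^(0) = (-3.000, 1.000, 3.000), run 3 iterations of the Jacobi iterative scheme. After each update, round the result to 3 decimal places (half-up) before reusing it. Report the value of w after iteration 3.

-1.135

Iteration 1:
  u = (4 - (1)·1.000 - (-4)·3.000) / (9) = 1.667
  v = (3 - (1)·-3.000 - (-1)·3.000) / (3) = 3.000
  w = (-10 - (3)·-3.000 - (-3)·1.000) / (8) = 0.250
Iteration 2:
  u = (4 - (1)·3.000 - (-4)·0.250) / (9) = 0.222
  v = (3 - (1)·1.667 - (-1)·0.250) / (3) = 0.528
  w = (-10 - (3)·1.667 - (-3)·3.000) / (8) = -0.750
Iteration 3:
  u = (4 - (1)·0.528 - (-4)·-0.750) / (9) = 0.052
  v = (3 - (1)·0.222 - (-1)·-0.750) / (3) = 0.676
  w = (-10 - (3)·0.222 - (-3)·0.528) / (8) = -1.135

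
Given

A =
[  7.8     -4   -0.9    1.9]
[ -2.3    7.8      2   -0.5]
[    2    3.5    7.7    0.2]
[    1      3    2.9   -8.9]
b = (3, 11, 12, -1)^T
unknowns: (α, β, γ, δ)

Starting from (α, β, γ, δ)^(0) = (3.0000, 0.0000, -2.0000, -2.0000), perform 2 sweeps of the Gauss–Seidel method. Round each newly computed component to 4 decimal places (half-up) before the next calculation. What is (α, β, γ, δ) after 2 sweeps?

Iteration 1:
  α = (3 - (-4)·0.0000 - (-0.9)·-2.0000 - (1.9)·-2.0000) / (7.8) = 0.6410
  β = (11 - (-2.3)·0.6410 - (2)·-2.0000 - (-0.5)·-2.0000) / (7.8) = 1.9839
  γ = (12 - (2)·0.6410 - (3.5)·1.9839 - (0.2)·-2.0000) / (7.7) = 0.5421
  δ = (-1 - (1)·0.6410 - (3)·1.9839 - (2.9)·0.5421) / (-8.9) = 1.0298
Iteration 2:
  α = (3 - (-4)·1.9839 - (-0.9)·0.5421 - (1.9)·1.0298) / (7.8) = 1.2137
  β = (11 - (-2.3)·1.2137 - (2)·0.5421 - (-0.5)·1.0298) / (7.8) = 1.6952
  γ = (12 - (2)·1.2137 - (3.5)·1.6952 - (0.2)·1.0298) / (7.7) = 0.4459
  δ = (-1 - (1)·1.2137 - (3)·1.6952 - (2.9)·0.4459) / (-8.9) = 0.9654

(1.2137, 1.6952, 0.4459, 0.9654)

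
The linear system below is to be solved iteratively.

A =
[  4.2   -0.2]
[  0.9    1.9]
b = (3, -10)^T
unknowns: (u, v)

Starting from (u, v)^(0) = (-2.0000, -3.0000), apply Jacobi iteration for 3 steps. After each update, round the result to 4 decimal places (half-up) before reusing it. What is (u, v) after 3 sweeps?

(0.4508, -5.5042)

Iteration 1:
  u = (3 - (-0.2)·-3.0000) / (4.2) = 0.5714
  v = (-10 - (0.9)·-2.0000) / (1.9) = -4.3158
Iteration 2:
  u = (3 - (-0.2)·-4.3158) / (4.2) = 0.5088
  v = (-10 - (0.9)·0.5714) / (1.9) = -5.5338
Iteration 3:
  u = (3 - (-0.2)·-5.5338) / (4.2) = 0.4508
  v = (-10 - (0.9)·0.5088) / (1.9) = -5.5042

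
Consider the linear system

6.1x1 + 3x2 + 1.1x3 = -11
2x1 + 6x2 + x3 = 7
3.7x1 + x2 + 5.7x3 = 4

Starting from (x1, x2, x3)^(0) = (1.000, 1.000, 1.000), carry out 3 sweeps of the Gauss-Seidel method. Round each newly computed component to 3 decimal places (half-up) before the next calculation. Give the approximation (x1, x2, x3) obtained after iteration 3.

(-3.142, 1.820, 2.422)

Iteration 1:
  x1 = (-11 - (3)·1.000 - (1.1)·1.000) / (6.1) = -2.475
  x2 = (7 - (2)·-2.475 - (1)·1.000) / (6) = 1.825
  x3 = (4 - (3.7)·-2.475 - (1)·1.825) / (5.7) = 1.988
Iteration 2:
  x1 = (-11 - (3)·1.825 - (1.1)·1.988) / (6.1) = -3.059
  x2 = (7 - (2)·-3.059 - (1)·1.988) / (6) = 1.855
  x3 = (4 - (3.7)·-3.059 - (1)·1.855) / (5.7) = 2.362
Iteration 3:
  x1 = (-11 - (3)·1.855 - (1.1)·2.362) / (6.1) = -3.142
  x2 = (7 - (2)·-3.142 - (1)·2.362) / (6) = 1.820
  x3 = (4 - (3.7)·-3.142 - (1)·1.820) / (5.7) = 2.422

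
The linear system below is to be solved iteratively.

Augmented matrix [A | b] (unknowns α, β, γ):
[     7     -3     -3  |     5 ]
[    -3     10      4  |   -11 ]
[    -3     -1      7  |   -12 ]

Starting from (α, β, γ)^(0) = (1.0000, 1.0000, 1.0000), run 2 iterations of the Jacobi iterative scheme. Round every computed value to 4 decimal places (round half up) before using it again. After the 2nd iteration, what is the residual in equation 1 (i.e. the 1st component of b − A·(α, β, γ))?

2.8775

Iteration 1:
  α = (5 - (-3)·1.0000 - (-3)·1.0000) / (7) = 1.5714
  β = (-11 - (-3)·1.0000 - (4)·1.0000) / (10) = -1.2000
  γ = (-12 - (-3)·1.0000 - (-1)·1.0000) / (7) = -1.1429
Iteration 2:
  α = (5 - (-3)·-1.2000 - (-3)·-1.1429) / (7) = -0.2898
  β = (-11 - (-3)·1.5714 - (4)·-1.1429) / (10) = -0.1714
  γ = (-12 - (-3)·1.5714 - (-1)·-1.2000) / (7) = -1.2123
Residual b − A·x = (2.8775, -5.3062, -4.5547)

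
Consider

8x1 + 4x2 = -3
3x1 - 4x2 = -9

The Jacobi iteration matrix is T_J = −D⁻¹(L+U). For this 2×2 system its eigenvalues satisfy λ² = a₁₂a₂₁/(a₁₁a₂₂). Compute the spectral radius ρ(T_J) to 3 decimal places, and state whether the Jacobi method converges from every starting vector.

0.612

a₁₂a₂₁/(a₁₁a₂₂) = (4)·(3) / ((8)·(-4)) = -0.375000
ρ = √|-0.375000| = √0.375000 = 0.612
ρ < 1, so Jacobi converges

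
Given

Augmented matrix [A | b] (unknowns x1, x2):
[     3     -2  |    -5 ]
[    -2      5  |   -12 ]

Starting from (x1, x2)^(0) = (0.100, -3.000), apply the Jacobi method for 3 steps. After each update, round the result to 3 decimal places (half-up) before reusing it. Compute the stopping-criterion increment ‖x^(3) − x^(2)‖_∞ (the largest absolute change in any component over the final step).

1.005

Iteration 1:
  x1 = (-5 - (-2)·-3.000) / (3) = -3.667
  x2 = (-12 - (-2)·0.100) / (5) = -2.360
Iteration 2:
  x1 = (-5 - (-2)·-2.360) / (3) = -3.240
  x2 = (-12 - (-2)·-3.667) / (5) = -3.867
Iteration 3:
  x1 = (-5 - (-2)·-3.867) / (3) = -4.245
  x2 = (-12 - (-2)·-3.240) / (5) = -3.696
Change: (-1.005, 0.171) → max |·| = 1.005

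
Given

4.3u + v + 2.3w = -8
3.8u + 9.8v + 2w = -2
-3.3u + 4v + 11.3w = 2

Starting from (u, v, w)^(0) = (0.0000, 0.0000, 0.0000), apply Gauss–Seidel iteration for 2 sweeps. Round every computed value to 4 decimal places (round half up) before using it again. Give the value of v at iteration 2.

0.5621

Iteration 1:
  u = (-8 - (1)·0.0000 - (2.3)·0.0000) / (4.3) = -1.8605
  v = (-2 - (3.8)·-1.8605 - (2)·0.0000) / (9.8) = 0.5173
  w = (2 - (-3.3)·-1.8605 - (4)·0.5173) / (11.3) = -0.5495
Iteration 2:
  u = (-8 - (1)·0.5173 - (2.3)·-0.5495) / (4.3) = -1.6868
  v = (-2 - (3.8)·-1.6868 - (2)·-0.5495) / (9.8) = 0.5621
  w = (2 - (-3.3)·-1.6868 - (4)·0.5621) / (11.3) = -0.5146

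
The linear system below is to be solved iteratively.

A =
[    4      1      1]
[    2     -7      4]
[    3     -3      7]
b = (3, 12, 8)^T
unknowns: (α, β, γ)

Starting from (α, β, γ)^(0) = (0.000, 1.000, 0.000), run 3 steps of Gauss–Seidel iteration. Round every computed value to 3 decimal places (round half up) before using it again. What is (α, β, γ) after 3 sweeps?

(1.030, -1.340, 0.127)

Iteration 1:
  α = (3 - (1)·1.000 - (1)·0.000) / (4) = 0.500
  β = (12 - (2)·0.500 - (4)·0.000) / (-7) = -1.571
  γ = (8 - (3)·0.500 - (-3)·-1.571) / (7) = 0.255
Iteration 2:
  α = (3 - (1)·-1.571 - (1)·0.255) / (4) = 1.079
  β = (12 - (2)·1.079 - (4)·0.255) / (-7) = -1.260
  γ = (8 - (3)·1.079 - (-3)·-1.260) / (7) = 0.140
Iteration 3:
  α = (3 - (1)·-1.260 - (1)·0.140) / (4) = 1.030
  β = (12 - (2)·1.030 - (4)·0.140) / (-7) = -1.340
  γ = (8 - (3)·1.030 - (-3)·-1.340) / (7) = 0.127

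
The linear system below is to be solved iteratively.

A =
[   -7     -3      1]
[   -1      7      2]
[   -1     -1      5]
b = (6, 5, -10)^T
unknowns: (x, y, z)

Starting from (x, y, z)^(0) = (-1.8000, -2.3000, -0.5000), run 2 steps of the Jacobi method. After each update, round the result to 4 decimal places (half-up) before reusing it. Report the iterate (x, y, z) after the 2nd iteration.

Iteration 1:
  x = (6 - (-3)·-2.3000 - (1)·-0.5000) / (-7) = 0.0571
  y = (5 - (-1)·-1.8000 - (2)·-0.5000) / (7) = 0.6000
  z = (-10 - (-1)·-1.8000 - (-1)·-2.3000) / (5) = -2.8200
Iteration 2:
  x = (6 - (-3)·0.6000 - (1)·-2.8200) / (-7) = -1.5171
  y = (5 - (-1)·0.0571 - (2)·-2.8200) / (7) = 1.5282
  z = (-10 - (-1)·0.0571 - (-1)·0.6000) / (5) = -1.8686

(-1.5171, 1.5282, -1.8686)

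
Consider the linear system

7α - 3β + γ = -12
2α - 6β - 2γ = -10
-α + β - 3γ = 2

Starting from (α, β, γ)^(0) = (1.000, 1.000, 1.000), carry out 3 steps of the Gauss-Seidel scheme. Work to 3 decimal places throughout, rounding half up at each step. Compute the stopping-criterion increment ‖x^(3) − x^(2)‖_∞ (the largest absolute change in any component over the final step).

Iteration 1:
  α = (-12 - (-3)·1.000 - (1)·1.000) / (7) = -1.429
  β = (-10 - (2)·-1.429 - (-2)·1.000) / (-6) = 0.857
  γ = (2 - (-1)·-1.429 - (1)·0.857) / (-3) = 0.095
Iteration 2:
  α = (-12 - (-3)·0.857 - (1)·0.095) / (7) = -1.361
  β = (-10 - (2)·-1.361 - (-2)·0.095) / (-6) = 1.181
  γ = (2 - (-1)·-1.361 - (1)·1.181) / (-3) = 0.181
Iteration 3:
  α = (-12 - (-3)·1.181 - (1)·0.181) / (7) = -1.234
  β = (-10 - (2)·-1.234 - (-2)·0.181) / (-6) = 1.195
  γ = (2 - (-1)·-1.234 - (1)·1.195) / (-3) = 0.143
Change: (0.127, 0.014, -0.038) → max |·| = 0.127

0.127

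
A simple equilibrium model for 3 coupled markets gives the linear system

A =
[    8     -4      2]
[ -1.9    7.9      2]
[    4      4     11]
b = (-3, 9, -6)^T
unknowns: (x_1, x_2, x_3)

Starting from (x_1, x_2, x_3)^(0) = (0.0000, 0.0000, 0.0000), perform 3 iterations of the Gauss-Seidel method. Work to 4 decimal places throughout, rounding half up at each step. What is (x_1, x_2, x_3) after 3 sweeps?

(0.6337, 1.5927, -1.3551)

Iteration 1:
  x_1 = (-3 - (-4)·0.0000 - (2)·0.0000) / (8) = -0.3750
  x_2 = (9 - (-1.9)·-0.3750 - (2)·0.0000) / (7.9) = 1.0491
  x_3 = (-6 - (4)·-0.3750 - (4)·1.0491) / (11) = -0.7906
Iteration 2:
  x_1 = (-3 - (-4)·1.0491 - (2)·-0.7906) / (8) = 0.3472
  x_2 = (9 - (-1.9)·0.3472 - (2)·-0.7906) / (7.9) = 1.4229
  x_3 = (-6 - (4)·0.3472 - (4)·1.4229) / (11) = -1.1891
Iteration 3:
  x_1 = (-3 - (-4)·1.4229 - (2)·-1.1891) / (8) = 0.6337
  x_2 = (9 - (-1.9)·0.6337 - (2)·-1.1891) / (7.9) = 1.5927
  x_3 = (-6 - (4)·0.6337 - (4)·1.5927) / (11) = -1.3551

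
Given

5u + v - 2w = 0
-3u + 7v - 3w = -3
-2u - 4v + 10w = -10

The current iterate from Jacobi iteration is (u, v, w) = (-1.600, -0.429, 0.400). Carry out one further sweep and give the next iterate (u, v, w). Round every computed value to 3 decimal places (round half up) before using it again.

(0.246, -0.943, -1.492)

One sweep:
  u = (0 - (1)·-0.429 - (-2)·0.400) / (5) = 0.246
  v = (-3 - (-3)·-1.600 - (-3)·0.400) / (7) = -0.943
  w = (-10 - (-2)·-1.600 - (-4)·-0.429) / (10) = -1.492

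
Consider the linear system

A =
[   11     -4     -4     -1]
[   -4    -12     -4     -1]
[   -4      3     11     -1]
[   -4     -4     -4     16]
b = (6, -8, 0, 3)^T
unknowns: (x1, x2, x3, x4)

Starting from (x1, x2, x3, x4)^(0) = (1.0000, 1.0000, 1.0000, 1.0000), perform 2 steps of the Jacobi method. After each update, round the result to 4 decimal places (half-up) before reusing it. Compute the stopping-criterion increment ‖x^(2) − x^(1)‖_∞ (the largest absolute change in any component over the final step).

0.6971

Iteration 1:
  x1 = (6 - (-4)·1.0000 - (-4)·1.0000 - (-1)·1.0000) / (11) = 1.3636
  x2 = (-8 - (-4)·1.0000 - (-4)·1.0000 - (-1)·1.0000) / (-12) = -0.0833
  x3 = (0 - (-4)·1.0000 - (3)·1.0000 - (-1)·1.0000) / (11) = 0.1818
  x4 = (3 - (-4)·1.0000 - (-4)·1.0000 - (-4)·1.0000) / (16) = 0.9375
Iteration 2:
  x1 = (6 - (-4)·-0.0833 - (-4)·0.1818 - (-1)·0.9375) / (11) = 0.6665
  x2 = (-8 - (-4)·1.3636 - (-4)·0.1818 - (-1)·0.9375) / (-12) = 0.0734
  x3 = (0 - (-4)·1.3636 - (3)·-0.0833 - (-1)·0.9375) / (11) = 0.6038
  x4 = (3 - (-4)·1.3636 - (-4)·-0.0833 - (-4)·0.1818) / (16) = 0.5530
Change: (-0.6971, 0.1567, 0.4220, -0.3845) → max |·| = 0.6971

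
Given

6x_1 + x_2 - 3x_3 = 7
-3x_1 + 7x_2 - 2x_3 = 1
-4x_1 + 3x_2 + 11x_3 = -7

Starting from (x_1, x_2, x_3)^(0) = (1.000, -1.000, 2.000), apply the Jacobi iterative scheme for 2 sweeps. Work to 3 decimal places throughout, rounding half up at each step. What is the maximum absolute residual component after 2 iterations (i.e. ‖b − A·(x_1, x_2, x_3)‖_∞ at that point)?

5.425

Iteration 1:
  x_1 = (7 - (1)·-1.000 - (-3)·2.000) / (6) = 2.333
  x_2 = (1 - (-3)·1.000 - (-2)·2.000) / (7) = 1.143
  x_3 = (-7 - (-4)·1.000 - (3)·-1.000) / (11) = 0.000
Iteration 2:
  x_1 = (7 - (1)·1.143 - (-3)·0.000) / (6) = 0.976
  x_2 = (1 - (-3)·2.333 - (-2)·0.000) / (7) = 1.143
  x_3 = (-7 - (-4)·2.333 - (3)·1.143) / (11) = -0.100
Residual b − A·x = (-0.299, -4.273, -5.425); ∞-norm = 5.425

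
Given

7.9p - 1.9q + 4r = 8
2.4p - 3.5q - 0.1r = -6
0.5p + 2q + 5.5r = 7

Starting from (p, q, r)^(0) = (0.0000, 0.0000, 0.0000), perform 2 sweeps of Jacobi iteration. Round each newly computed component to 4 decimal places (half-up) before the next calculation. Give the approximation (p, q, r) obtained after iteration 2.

Iteration 1:
  p = (8 - (-1.9)·0.0000 - (4)·0.0000) / (7.9) = 1.0127
  q = (-6 - (2.4)·0.0000 - (-0.1)·0.0000) / (-3.5) = 1.7143
  r = (7 - (0.5)·0.0000 - (2)·0.0000) / (5.5) = 1.2727
Iteration 2:
  p = (8 - (-1.9)·1.7143 - (4)·1.2727) / (7.9) = 0.7806
  q = (-6 - (2.4)·1.0127 - (-0.1)·1.2727) / (-3.5) = 2.3723
  r = (7 - (0.5)·1.0127 - (2)·1.7143) / (5.5) = 0.5573

(0.7806, 2.3723, 0.5573)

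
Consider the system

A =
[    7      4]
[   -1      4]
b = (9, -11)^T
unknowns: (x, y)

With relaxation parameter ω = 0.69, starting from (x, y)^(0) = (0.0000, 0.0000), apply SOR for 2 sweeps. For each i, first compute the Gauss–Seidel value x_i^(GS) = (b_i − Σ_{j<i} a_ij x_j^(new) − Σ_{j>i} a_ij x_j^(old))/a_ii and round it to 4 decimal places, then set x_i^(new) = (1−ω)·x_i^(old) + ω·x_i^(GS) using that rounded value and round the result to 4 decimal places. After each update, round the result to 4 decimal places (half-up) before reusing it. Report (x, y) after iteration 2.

Iteration 1:
  x: GS value = (9 - (4)·0.0000) / (7) = 1.2857;  x ← (1−ω)·0.0000 + ω·1.2857 = 0.8871
  y: GS value = (-11 - (-1)·0.8871) / (4) = -2.5282;  y ← (1−ω)·0.0000 + ω·-2.5282 = -1.7445
Iteration 2:
  x: GS value = (9 - (4)·-1.7445) / (7) = 2.2826;  x ← (1−ω)·0.8871 + ω·2.2826 = 1.8500
  y: GS value = (-11 - (-1)·1.8500) / (4) = -2.2875;  y ← (1−ω)·-1.7445 + ω·-2.2875 = -2.1192

(1.8500, -2.1192)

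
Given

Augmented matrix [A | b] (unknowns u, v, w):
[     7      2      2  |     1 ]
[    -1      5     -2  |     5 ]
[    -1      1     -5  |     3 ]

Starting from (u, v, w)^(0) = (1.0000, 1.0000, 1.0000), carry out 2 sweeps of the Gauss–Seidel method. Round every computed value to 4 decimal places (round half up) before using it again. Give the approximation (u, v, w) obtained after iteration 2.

Iteration 1:
  u = (1 - (2)·1.0000 - (2)·1.0000) / (7) = -0.4286
  v = (5 - (-1)·-0.4286 - (-2)·1.0000) / (5) = 1.3143
  w = (3 - (-1)·-0.4286 - (1)·1.3143) / (-5) = -0.2514
Iteration 2:
  u = (1 - (2)·1.3143 - (2)·-0.2514) / (7) = -0.1608
  v = (5 - (-1)·-0.1608 - (-2)·-0.2514) / (5) = 0.8673
  w = (3 - (-1)·-0.1608 - (1)·0.8673) / (-5) = -0.3944

(-0.1608, 0.8673, -0.3944)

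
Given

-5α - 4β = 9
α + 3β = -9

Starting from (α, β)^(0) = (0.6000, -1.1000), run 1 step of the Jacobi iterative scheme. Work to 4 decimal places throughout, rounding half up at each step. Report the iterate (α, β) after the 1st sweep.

Iteration 1:
  α = (9 - (-4)·-1.1000) / (-5) = -0.9200
  β = (-9 - (1)·0.6000) / (3) = -3.2000

(-0.9200, -3.2000)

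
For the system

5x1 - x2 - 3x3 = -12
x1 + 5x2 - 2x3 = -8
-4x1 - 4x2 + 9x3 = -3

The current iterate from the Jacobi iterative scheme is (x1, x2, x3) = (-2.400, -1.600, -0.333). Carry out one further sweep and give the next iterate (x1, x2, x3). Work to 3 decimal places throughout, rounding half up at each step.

(-2.920, -1.253, -2.111)

One sweep:
  x1 = (-12 - (-1)·-1.600 - (-3)·-0.333) / (5) = -2.920
  x2 = (-8 - (1)·-2.400 - (-2)·-0.333) / (5) = -1.253
  x3 = (-3 - (-4)·-2.400 - (-4)·-1.600) / (9) = -2.111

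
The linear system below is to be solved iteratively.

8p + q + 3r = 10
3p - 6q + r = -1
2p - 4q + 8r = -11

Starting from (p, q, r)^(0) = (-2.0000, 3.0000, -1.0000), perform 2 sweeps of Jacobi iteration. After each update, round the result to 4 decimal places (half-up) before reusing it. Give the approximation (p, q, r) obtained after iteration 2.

(1.1406, 0.8958, -2.1875)

Iteration 1:
  p = (10 - (1)·3.0000 - (3)·-1.0000) / (8) = 1.2500
  q = (-1 - (3)·-2.0000 - (1)·-1.0000) / (-6) = -1.0000
  r = (-11 - (2)·-2.0000 - (-4)·3.0000) / (8) = 0.6250
Iteration 2:
  p = (10 - (1)·-1.0000 - (3)·0.6250) / (8) = 1.1406
  q = (-1 - (3)·1.2500 - (1)·0.6250) / (-6) = 0.8958
  r = (-11 - (2)·1.2500 - (-4)·-1.0000) / (8) = -2.1875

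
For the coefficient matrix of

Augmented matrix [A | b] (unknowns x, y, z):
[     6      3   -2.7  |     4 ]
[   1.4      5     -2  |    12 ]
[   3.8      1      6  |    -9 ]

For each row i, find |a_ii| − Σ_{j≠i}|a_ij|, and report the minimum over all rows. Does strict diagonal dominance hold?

0.3

row 1: |6| − (3+2.7) = 0.3
row 2: |5| − (1.4+2) = 1.6
row 3: |6| − (3.8+1) = 1.2
minimum over rows = 0.3 → strictly diagonally dominant (convergence guaranteed)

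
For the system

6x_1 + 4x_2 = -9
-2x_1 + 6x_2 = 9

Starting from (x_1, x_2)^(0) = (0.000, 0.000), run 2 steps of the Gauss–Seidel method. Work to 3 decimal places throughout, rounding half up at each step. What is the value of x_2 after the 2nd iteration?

Iteration 1:
  x_1 = (-9 - (4)·0.000) / (6) = -1.500
  x_2 = (9 - (-2)·-1.500) / (6) = 1.000
Iteration 2:
  x_1 = (-9 - (4)·1.000) / (6) = -2.167
  x_2 = (9 - (-2)·-2.167) / (6) = 0.778

0.778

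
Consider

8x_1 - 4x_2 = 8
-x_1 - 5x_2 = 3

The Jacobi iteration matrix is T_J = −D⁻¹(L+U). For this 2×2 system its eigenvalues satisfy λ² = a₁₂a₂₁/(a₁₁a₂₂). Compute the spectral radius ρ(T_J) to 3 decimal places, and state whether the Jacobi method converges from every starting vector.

a₁₂a₂₁/(a₁₁a₂₂) = (-4)·(-1) / ((8)·(-5)) = -0.100000
ρ = √|-0.100000| = √0.100000 = 0.316
ρ < 1, so Jacobi converges

0.316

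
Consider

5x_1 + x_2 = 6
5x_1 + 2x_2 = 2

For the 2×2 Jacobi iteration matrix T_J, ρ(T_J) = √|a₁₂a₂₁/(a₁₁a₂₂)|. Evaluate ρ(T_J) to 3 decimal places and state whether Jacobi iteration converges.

0.707

a₁₂a₂₁/(a₁₁a₂₂) = (1)·(5) / ((5)·(2)) = 0.500000
ρ = √|0.500000| = √0.500000 = 0.707
ρ < 1, so Jacobi converges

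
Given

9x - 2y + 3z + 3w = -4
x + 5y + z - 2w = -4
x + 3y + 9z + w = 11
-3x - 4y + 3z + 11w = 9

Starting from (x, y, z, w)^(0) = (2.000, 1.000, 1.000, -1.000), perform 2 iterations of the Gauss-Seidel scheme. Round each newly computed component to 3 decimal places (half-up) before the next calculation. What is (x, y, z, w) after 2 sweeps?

(-1.273, -0.999, 1.722, -0.362)

Iteration 1:
  x = (-4 - (-2)·1.000 - (3)·1.000 - (3)·-1.000) / (9) = -0.222
  y = (-4 - (1)·-0.222 - (1)·1.000 - (-2)·-1.000) / (5) = -1.356
  z = (11 - (1)·-0.222 - (3)·-1.356 - (1)·-1.000) / (9) = 1.810
  w = (9 - (-3)·-0.222 - (-4)·-1.356 - (3)·1.810) / (11) = -0.229
Iteration 2:
  x = (-4 - (-2)·-1.356 - (3)·1.810 - (3)·-0.229) / (9) = -1.273
  y = (-4 - (1)·-1.273 - (1)·1.810 - (-2)·-0.229) / (5) = -0.999
  z = (11 - (1)·-1.273 - (3)·-0.999 - (1)·-0.229) / (9) = 1.722
  w = (9 - (-3)·-1.273 - (-4)·-0.999 - (3)·1.722) / (11) = -0.362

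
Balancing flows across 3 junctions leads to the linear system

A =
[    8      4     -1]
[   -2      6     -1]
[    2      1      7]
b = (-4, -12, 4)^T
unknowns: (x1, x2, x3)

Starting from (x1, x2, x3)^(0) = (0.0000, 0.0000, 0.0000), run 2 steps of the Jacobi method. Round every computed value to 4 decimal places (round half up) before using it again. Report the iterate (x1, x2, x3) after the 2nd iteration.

(0.5714, -2.0714, 1.0000)

Iteration 1:
  x1 = (-4 - (4)·0.0000 - (-1)·0.0000) / (8) = -0.5000
  x2 = (-12 - (-2)·0.0000 - (-1)·0.0000) / (6) = -2.0000
  x3 = (4 - (2)·0.0000 - (1)·0.0000) / (7) = 0.5714
Iteration 2:
  x1 = (-4 - (4)·-2.0000 - (-1)·0.5714) / (8) = 0.5714
  x2 = (-12 - (-2)·-0.5000 - (-1)·0.5714) / (6) = -2.0714
  x3 = (4 - (2)·-0.5000 - (1)·-2.0000) / (7) = 1.0000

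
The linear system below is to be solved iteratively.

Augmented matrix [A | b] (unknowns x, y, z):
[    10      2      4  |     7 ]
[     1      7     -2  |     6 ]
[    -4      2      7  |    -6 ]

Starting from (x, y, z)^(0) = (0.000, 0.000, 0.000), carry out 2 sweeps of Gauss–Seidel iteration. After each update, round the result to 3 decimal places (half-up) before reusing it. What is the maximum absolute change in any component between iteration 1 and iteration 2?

0.209

Iteration 1:
  x = (7 - (2)·0.000 - (4)·0.000) / (10) = 0.700
  y = (6 - (1)·0.700 - (-2)·0.000) / (7) = 0.757
  z = (-6 - (-4)·0.700 - (2)·0.757) / (7) = -0.673
Iteration 2:
  x = (7 - (2)·0.757 - (4)·-0.673) / (10) = 0.818
  y = (6 - (1)·0.818 - (-2)·-0.673) / (7) = 0.548
  z = (-6 - (-4)·0.818 - (2)·0.548) / (7) = -0.546
Change: (0.118, -0.209, 0.127) → max |·| = 0.209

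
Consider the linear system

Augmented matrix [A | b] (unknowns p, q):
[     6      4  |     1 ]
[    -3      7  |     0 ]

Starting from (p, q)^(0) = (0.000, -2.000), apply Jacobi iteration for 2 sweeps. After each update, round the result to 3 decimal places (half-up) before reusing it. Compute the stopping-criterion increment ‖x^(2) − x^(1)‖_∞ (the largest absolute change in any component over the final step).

Iteration 1:
  p = (1 - (4)·-2.000) / (6) = 1.500
  q = (0 - (-3)·0.000) / (7) = 0.000
Iteration 2:
  p = (1 - (4)·0.000) / (6) = 0.167
  q = (0 - (-3)·1.500) / (7) = 0.643
Change: (-1.333, 0.643) → max |·| = 1.333

1.333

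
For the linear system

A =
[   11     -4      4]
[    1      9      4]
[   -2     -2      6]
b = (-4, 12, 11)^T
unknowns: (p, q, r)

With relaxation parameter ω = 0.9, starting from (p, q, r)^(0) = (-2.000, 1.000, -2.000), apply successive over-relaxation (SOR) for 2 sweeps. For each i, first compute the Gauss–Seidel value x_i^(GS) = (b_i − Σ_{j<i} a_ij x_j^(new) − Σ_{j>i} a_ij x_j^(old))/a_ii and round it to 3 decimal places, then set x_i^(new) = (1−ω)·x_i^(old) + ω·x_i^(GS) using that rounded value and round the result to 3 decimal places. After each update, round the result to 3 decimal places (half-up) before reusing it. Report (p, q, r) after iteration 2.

Iteration 1:
  p: GS value = (-4 - (-4)·1.000 - (4)·-2.000) / (11) = 0.727;  p ← (1−ω)·-2.000 + ω·0.727 = 0.454
  q: GS value = (12 - (1)·0.454 - (4)·-2.000) / (9) = 2.172;  q ← (1−ω)·1.000 + ω·2.172 = 2.055
  r: GS value = (11 - (-2)·0.454 - (-2)·2.055) / (6) = 2.670;  r ← (1−ω)·-2.000 + ω·2.670 = 2.203
Iteration 2:
  p: GS value = (-4 - (-4)·2.055 - (4)·2.203) / (11) = -0.417;  p ← (1−ω)·0.454 + ω·-0.417 = -0.330
  q: GS value = (12 - (1)·-0.330 - (4)·2.203) / (9) = 0.391;  q ← (1−ω)·2.055 + ω·0.391 = 0.557
  r: GS value = (11 - (-2)·-0.330 - (-2)·0.557) / (6) = 1.909;  r ← (1−ω)·2.203 + ω·1.909 = 1.938

(-0.330, 0.557, 1.938)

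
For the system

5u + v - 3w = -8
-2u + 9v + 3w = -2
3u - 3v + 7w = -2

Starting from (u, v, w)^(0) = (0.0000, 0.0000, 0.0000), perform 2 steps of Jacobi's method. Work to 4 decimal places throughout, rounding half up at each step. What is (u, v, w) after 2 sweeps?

(-1.7270, -0.4825, 0.3048)

Iteration 1:
  u = (-8 - (1)·0.0000 - (-3)·0.0000) / (5) = -1.6000
  v = (-2 - (-2)·0.0000 - (3)·0.0000) / (9) = -0.2222
  w = (-2 - (3)·0.0000 - (-3)·0.0000) / (7) = -0.2857
Iteration 2:
  u = (-8 - (1)·-0.2222 - (-3)·-0.2857) / (5) = -1.7270
  v = (-2 - (-2)·-1.6000 - (3)·-0.2857) / (9) = -0.4825
  w = (-2 - (3)·-1.6000 - (-3)·-0.2222) / (7) = 0.3048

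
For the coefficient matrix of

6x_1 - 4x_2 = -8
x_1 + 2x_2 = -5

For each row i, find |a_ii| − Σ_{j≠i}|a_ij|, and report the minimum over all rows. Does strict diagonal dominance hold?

1

row 1: |6| − (4) = 2
row 2: |2| − (1) = 1
minimum over rows = 1 → strictly diagonally dominant (convergence guaranteed)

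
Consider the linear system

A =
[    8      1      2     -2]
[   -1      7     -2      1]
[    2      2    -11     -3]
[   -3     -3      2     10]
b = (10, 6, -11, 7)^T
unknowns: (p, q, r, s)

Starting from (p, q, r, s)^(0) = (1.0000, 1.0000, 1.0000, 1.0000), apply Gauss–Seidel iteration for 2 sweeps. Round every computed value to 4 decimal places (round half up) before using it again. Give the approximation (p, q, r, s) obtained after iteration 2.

Iteration 1:
  p = (10 - (1)·1.0000 - (2)·1.0000 - (-2)·1.0000) / (8) = 1.1250
  q = (6 - (-1)·1.1250 - (-2)·1.0000 - (1)·1.0000) / (7) = 1.1607
  r = (-11 - (2)·1.1250 - (2)·1.1607 - (-3)·1.0000) / (-11) = 1.1429
  s = (7 - (-3)·1.1250 - (-3)·1.1607 - (2)·1.1429) / (10) = 1.1571
Iteration 2:
  p = (10 - (1)·1.1607 - (2)·1.1429 - (-2)·1.1571) / (8) = 1.1085
  q = (6 - (-1)·1.1085 - (-2)·1.1429 - (1)·1.1571) / (7) = 1.1767
  r = (-11 - (2)·1.1085 - (2)·1.1767 - (-3)·1.1571) / (-11) = 1.0999
  s = (7 - (-3)·1.1085 - (-3)·1.1767 - (2)·1.0999) / (10) = 1.1656

(1.1085, 1.1767, 1.0999, 1.1656)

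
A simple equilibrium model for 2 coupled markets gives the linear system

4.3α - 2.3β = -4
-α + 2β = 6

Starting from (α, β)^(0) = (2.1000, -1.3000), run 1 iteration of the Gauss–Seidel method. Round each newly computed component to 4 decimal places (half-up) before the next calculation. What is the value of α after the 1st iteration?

Iteration 1:
  α = (-4 - (-2.3)·-1.3000) / (4.3) = -1.6256
  β = (6 - (-1)·-1.6256) / (2) = 2.1872

-1.6256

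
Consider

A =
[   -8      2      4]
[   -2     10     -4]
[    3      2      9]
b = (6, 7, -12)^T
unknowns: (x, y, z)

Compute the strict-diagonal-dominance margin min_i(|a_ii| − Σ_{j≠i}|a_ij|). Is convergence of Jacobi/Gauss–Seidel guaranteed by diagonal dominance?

row 1: |-8| − (2+4) = 2
row 2: |10| − (2+4) = 4
row 3: |9| − (3+2) = 4
minimum over rows = 2 → strictly diagonally dominant (convergence guaranteed)

2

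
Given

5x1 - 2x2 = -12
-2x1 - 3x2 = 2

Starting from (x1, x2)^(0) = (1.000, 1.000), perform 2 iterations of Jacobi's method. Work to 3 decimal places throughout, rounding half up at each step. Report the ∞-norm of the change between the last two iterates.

Iteration 1:
  x1 = (-12 - (-2)·1.000) / (5) = -2.000
  x2 = (2 - (-2)·1.000) / (-3) = -1.333
Iteration 2:
  x1 = (-12 - (-2)·-1.333) / (5) = -2.933
  x2 = (2 - (-2)·-2.000) / (-3) = 0.667
Change: (-0.933, 2.000) → max |·| = 2.000

2.000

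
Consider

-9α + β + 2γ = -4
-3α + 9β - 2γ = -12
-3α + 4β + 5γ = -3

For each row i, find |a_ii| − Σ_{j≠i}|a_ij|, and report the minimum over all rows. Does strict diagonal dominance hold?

row 1: |-9| − (1+2) = 6
row 2: |9| − (3+2) = 4
row 3: |5| − (3+4) = -2
minimum over rows = -2 → not strictly diagonally dominant

-2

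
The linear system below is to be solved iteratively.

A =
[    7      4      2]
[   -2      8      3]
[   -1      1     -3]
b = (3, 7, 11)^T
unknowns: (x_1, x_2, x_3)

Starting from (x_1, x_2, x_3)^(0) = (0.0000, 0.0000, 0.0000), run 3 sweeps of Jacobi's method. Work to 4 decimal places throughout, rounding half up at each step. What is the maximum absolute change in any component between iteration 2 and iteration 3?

0.8895

Iteration 1:
  x_1 = (3 - (4)·0.0000 - (2)·0.0000) / (7) = 0.4286
  x_2 = (7 - (-2)·0.0000 - (3)·0.0000) / (8) = 0.8750
  x_3 = (11 - (-1)·0.0000 - (1)·0.0000) / (-3) = -3.6667
Iteration 2:
  x_1 = (3 - (4)·0.8750 - (2)·-3.6667) / (7) = 0.9762
  x_2 = (7 - (-2)·0.4286 - (3)·-3.6667) / (8) = 2.3572
  x_3 = (11 - (-1)·0.4286 - (1)·0.8750) / (-3) = -3.5179
Iteration 3:
  x_1 = (3 - (4)·2.3572 - (2)·-3.5179) / (7) = 0.0867
  x_2 = (7 - (-2)·0.9762 - (3)·-3.5179) / (8) = 2.4383
  x_3 = (11 - (-1)·0.9762 - (1)·2.3572) / (-3) = -3.2063
Change: (-0.8895, 0.0811, 0.3116) → max |·| = 0.8895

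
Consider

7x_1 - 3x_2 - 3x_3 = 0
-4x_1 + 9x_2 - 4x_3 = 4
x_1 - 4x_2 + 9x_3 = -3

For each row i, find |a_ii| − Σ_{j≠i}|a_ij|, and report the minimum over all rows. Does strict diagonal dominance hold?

row 1: |7| − (3+3) = 1
row 2: |9| − (4+4) = 1
row 3: |9| − (1+4) = 4
minimum over rows = 1 → strictly diagonally dominant (convergence guaranteed)

1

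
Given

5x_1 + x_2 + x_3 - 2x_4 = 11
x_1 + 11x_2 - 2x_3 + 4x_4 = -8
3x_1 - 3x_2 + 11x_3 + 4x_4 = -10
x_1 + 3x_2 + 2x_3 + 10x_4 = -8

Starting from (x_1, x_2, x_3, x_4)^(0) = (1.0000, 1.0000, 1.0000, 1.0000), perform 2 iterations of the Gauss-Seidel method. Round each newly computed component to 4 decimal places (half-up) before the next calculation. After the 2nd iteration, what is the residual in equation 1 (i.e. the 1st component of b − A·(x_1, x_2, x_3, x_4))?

Iteration 1:
  x_1 = (11 - (1)·1.0000 - (1)·1.0000 - (-2)·1.0000) / (5) = 2.2000
  x_2 = (-8 - (1)·2.2000 - (-2)·1.0000 - (4)·1.0000) / (11) = -1.1091
  x_3 = (-10 - (3)·2.2000 - (-3)·-1.1091 - (4)·1.0000) / (11) = -2.1752
  x_4 = (-8 - (1)·2.2000 - (3)·-1.1091 - (2)·-2.1752) / (10) = -0.2522
Iteration 2:
  x_1 = (11 - (1)·-1.1091 - (1)·-2.1752 - (-2)·-0.2522) / (5) = 2.7560
  x_2 = (-8 - (1)·2.7560 - (-2)·-2.1752 - (4)·-0.2522) / (11) = -1.2816
  x_3 = (-10 - (3)·2.7560 - (-3)·-1.2816 - (4)·-0.2522) / (11) = -1.9185
  x_4 = (-8 - (1)·2.7560 - (3)·-1.2816 - (2)·-1.9185) / (10) = -0.3074
Residual b − A·x = (-0.1947, 0.7342, 0.2203, -0.0002)

-0.1947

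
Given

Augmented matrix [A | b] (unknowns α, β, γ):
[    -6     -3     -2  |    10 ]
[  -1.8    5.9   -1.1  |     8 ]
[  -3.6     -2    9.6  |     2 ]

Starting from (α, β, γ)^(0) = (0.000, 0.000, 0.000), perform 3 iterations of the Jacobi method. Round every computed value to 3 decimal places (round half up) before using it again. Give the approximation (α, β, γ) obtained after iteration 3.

Iteration 1:
  α = (10 - (-3)·0.000 - (-2)·0.000) / (-6) = -1.667
  β = (8 - (-1.8)·0.000 - (-1.1)·0.000) / (5.9) = 1.356
  γ = (2 - (-3.6)·0.000 - (-2)·0.000) / (9.6) = 0.208
Iteration 2:
  α = (10 - (-3)·1.356 - (-2)·0.208) / (-6) = -2.414
  β = (8 - (-1.8)·-1.667 - (-1.1)·0.208) / (5.9) = 0.886
  γ = (2 - (-3.6)·-1.667 - (-2)·1.356) / (9.6) = -0.134
Iteration 3:
  α = (10 - (-3)·0.886 - (-2)·-0.134) / (-6) = -2.065
  β = (8 - (-1.8)·-2.414 - (-1.1)·-0.134) / (5.9) = 0.594
  γ = (2 - (-3.6)·-2.414 - (-2)·0.886) / (9.6) = -0.512

(-2.065, 0.594, -0.512)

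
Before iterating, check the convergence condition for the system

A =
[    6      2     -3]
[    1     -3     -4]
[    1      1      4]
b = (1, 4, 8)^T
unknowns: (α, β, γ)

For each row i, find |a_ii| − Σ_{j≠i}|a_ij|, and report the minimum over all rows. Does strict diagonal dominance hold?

-2

row 1: |6| − (2+3) = 1
row 2: |-3| − (1+4) = -2
row 3: |4| − (1+1) = 2
minimum over rows = -2 → not strictly diagonally dominant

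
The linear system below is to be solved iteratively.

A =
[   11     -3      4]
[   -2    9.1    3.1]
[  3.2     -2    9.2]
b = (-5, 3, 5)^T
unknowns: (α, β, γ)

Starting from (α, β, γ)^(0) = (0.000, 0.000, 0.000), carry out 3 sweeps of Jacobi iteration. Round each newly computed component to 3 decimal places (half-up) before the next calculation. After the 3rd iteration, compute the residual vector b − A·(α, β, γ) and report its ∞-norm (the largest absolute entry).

0.309

Iteration 1:
  α = (-5 - (-3)·0.000 - (4)·0.000) / (11) = -0.455
  β = (3 - (-2)·0.000 - (3.1)·0.000) / (9.1) = 0.330
  γ = (5 - (3.2)·0.000 - (-2)·0.000) / (9.2) = 0.543
Iteration 2:
  α = (-5 - (-3)·0.330 - (4)·0.543) / (11) = -0.562
  β = (3 - (-2)·-0.455 - (3.1)·0.543) / (9.1) = 0.045
  γ = (5 - (3.2)·-0.455 - (-2)·0.330) / (9.2) = 0.773
Iteration 3:
  α = (-5 - (-3)·0.045 - (4)·0.773) / (11) = -0.723
  β = (3 - (-2)·-0.562 - (3.1)·0.773) / (9.1) = -0.057
  γ = (5 - (3.2)·-0.562 - (-2)·0.045) / (9.2) = 0.749
Residual b − A·x = (-0.214, -0.249, 0.309); ∞-norm = 0.309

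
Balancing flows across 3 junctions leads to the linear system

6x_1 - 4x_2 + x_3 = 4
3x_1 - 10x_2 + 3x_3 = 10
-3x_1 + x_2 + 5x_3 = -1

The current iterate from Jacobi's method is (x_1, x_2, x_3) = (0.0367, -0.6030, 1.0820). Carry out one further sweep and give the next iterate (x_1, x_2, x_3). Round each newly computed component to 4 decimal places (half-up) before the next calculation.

One sweep:
  x_1 = (4 - (-4)·-0.6030 - (1)·1.0820) / (6) = 0.0843
  x_2 = (10 - (3)·0.0367 - (3)·1.0820) / (-10) = -0.6644
  x_3 = (-1 - (-3)·0.0367 - (1)·-0.6030) / (5) = -0.0574

(0.0843, -0.6644, -0.0574)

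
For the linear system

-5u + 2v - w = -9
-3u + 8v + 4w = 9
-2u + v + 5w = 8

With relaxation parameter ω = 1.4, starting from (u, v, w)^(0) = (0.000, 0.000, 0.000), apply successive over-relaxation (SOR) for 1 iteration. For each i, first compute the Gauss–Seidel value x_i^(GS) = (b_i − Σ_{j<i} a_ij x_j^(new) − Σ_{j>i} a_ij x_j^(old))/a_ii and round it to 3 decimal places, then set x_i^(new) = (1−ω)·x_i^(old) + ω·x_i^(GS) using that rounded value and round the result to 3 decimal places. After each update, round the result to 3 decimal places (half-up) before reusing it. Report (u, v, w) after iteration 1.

Iteration 1:
  u: GS value = (-9 - (2)·0.000 - (-1)·0.000) / (-5) = 1.800;  u ← (1−ω)·0.000 + ω·1.800 = 2.520
  v: GS value = (9 - (-3)·2.520 - (4)·0.000) / (8) = 2.070;  v ← (1−ω)·0.000 + ω·2.070 = 2.898
  w: GS value = (8 - (-2)·2.520 - (1)·2.898) / (5) = 2.028;  w ← (1−ω)·0.000 + ω·2.028 = 2.839

(2.520, 2.898, 2.839)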